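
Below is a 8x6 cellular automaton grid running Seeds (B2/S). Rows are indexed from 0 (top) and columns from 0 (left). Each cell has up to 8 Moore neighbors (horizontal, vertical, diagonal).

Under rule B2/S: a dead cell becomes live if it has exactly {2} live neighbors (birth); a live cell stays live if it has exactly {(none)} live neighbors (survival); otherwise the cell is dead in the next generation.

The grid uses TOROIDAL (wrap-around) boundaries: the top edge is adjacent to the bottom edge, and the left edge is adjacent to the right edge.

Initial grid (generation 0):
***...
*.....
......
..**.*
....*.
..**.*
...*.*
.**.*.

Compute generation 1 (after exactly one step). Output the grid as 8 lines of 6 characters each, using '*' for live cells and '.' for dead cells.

Simulating step by step:
Generation 0 (given above): 16 live cells
Generation 1: 11 live cells
(generation 1 grid is the final answer)

Answer: ......
..*..*
******
......
**....
*.....
......
......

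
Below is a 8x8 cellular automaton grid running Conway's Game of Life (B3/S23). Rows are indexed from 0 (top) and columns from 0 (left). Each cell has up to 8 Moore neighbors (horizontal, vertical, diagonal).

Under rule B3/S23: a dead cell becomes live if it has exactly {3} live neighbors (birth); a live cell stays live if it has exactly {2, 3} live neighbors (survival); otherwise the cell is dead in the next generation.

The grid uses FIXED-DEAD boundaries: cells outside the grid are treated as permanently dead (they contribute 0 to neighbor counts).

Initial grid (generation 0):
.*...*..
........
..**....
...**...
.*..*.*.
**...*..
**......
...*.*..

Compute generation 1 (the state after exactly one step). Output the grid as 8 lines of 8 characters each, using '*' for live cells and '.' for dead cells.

Answer: ........
..*.....
..***...
....**..
*****...
..*..*..
***.*...
........

Derivation:
Simulating step by step:
Generation 0 (given above): 16 live cells
Generation 1: 17 live cells
(generation 1 grid is the final answer)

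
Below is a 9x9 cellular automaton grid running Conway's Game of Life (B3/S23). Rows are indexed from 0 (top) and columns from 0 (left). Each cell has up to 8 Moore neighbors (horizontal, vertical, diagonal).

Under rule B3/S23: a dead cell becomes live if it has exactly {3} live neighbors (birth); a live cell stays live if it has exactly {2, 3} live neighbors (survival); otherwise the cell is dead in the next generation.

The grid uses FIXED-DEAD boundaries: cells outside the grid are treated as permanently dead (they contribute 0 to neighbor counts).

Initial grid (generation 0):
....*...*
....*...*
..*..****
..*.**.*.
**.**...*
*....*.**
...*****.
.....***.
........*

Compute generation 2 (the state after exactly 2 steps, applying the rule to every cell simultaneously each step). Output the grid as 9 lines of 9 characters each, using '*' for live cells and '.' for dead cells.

Answer: .........
.......*.
...*...*.
..**.....
*..*.....
*..*.....
.*.......
.......*.
.......*.

Derivation:
Simulating step by step:
Generation 0 (given above): 31 live cells
Generation 1: 18 live cells
.........
...**.*.*
........*
..*......
****....*
***.....*
.........
........*
......**.
Generation 2: 12 live cells
(generation 2 grid is the final answer)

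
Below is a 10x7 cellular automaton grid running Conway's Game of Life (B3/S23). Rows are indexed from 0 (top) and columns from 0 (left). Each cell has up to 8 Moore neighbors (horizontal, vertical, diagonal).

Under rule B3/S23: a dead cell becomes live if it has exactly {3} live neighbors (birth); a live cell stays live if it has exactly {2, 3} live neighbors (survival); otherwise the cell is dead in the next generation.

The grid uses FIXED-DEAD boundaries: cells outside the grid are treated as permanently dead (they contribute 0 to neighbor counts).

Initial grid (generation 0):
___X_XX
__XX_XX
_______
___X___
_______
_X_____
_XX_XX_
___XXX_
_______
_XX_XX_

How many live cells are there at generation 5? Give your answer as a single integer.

Simulating step by step:
Generation 0 (given above): 20 live cells
Generation 1: 20 live cells
__XX_XX
__XX_XX
__XXX__
_______
_______
_XX____
_XX__X_
__XX_X_
__X____
_______
Generation 2: 17 live cells
__XX_XX
_X____X
__X_XX_
___X___
_______
_XX____
____X__
___XX__
__XX___
_______
Generation 3: 19 live cells
__X__XX
_X____X
__XXXX_
___XX__
__X____
_______
__X_X__
__X_X__
__XXX__
_______
Generation 4: 16 live cells
_____XX
_X____X
__X__X_
_____X_
___X___
___X___
_______
_XX_XX_
__X_X__
___X___
Generation 5: 19 live cells
_____XX
______X
_____XX
____X__
____X__
_______
__XXX__
_XX_XX_
_XX_XX_
___X___
Population at generation 5: 19

Answer: 19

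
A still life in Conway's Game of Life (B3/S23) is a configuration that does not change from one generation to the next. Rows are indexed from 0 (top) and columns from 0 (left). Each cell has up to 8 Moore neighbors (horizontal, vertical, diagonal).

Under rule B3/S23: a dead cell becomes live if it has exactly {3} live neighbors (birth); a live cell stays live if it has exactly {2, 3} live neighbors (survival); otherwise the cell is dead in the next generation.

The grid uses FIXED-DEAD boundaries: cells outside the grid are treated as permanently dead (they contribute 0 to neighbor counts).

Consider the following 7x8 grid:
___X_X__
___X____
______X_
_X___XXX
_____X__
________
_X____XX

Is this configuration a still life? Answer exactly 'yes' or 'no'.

Answer: no

Derivation:
Compute generation 1 and compare to generation 0 (given above):
Generation 1:
____X___
____X___
_____XXX
_____X_X
_____X__
______X_
________
Cell (0,3) differs: gen0=1 vs gen1=0 -> NOT a still life.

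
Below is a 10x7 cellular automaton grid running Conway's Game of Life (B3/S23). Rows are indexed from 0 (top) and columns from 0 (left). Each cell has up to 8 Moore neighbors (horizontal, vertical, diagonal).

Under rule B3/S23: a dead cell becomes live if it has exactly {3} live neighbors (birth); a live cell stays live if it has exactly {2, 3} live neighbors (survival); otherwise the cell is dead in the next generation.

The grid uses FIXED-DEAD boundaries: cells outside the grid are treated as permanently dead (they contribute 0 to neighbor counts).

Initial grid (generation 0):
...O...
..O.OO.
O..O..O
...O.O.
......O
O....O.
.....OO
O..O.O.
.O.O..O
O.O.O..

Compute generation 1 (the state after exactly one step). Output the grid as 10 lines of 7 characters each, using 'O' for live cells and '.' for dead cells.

Simulating step by step:
Generation 0 (given above): 23 live cells
Generation 1: 26 live cells
(generation 1 grid is the final answer)

Answer: ...OO..
..O.OO.
..OO..O
....OOO
....OOO
.....O.
.....OO
..O..O.
OO.O.O.
.OOO...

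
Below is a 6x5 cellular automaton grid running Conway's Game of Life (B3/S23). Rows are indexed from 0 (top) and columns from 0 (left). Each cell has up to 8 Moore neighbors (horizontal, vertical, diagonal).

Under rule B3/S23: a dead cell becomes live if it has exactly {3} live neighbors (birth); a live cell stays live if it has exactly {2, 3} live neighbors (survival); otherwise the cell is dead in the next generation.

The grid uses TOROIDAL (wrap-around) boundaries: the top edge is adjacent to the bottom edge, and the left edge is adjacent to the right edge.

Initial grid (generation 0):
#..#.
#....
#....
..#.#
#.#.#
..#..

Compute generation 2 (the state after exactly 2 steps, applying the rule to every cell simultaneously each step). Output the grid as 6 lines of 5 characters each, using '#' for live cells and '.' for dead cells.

Answer: ..#.#
..#..
.#..#
.....
#...#
..#..

Derivation:
Simulating step by step:
Generation 0 (given above): 10 live cells
Generation 1: 13 live cells
.#..#
##...
##..#
....#
#.#.#
#.#..
Generation 2: 8 live cells
(generation 2 grid is the final answer)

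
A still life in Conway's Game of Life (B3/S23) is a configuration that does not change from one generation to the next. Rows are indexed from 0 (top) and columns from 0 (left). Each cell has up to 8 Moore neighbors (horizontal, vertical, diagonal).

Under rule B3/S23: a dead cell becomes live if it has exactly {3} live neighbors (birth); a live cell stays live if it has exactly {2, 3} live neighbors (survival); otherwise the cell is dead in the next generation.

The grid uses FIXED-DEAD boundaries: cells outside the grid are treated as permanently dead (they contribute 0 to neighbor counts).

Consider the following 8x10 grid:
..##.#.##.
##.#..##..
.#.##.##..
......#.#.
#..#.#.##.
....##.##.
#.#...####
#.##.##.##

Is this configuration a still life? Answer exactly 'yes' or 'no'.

Answer: no

Derivation:
Compute generation 1 and compare to generation 0 (given above):
Generation 1:
.####..##.
##........
##.##...#.
..##....#.
.....#...#
.#.###....
..#.......
..##.##..#
Cell (0,1) differs: gen0=0 vs gen1=1 -> NOT a still life.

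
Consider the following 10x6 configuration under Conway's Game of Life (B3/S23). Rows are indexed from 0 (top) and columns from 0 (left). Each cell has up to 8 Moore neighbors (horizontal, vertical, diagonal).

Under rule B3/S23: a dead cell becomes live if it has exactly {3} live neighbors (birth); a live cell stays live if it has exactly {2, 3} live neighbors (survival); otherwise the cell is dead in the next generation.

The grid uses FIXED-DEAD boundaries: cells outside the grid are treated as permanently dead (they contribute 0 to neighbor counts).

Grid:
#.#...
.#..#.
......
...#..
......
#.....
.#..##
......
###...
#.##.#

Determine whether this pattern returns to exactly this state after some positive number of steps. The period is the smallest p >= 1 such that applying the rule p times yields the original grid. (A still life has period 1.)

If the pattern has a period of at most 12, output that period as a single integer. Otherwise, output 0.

Simulating and comparing each generation to the original:
Gen 0 (original, given above): 16 live cells
Gen 1: 10 live cells, differs from original
Gen 2: 5 live cells, differs from original
Gen 3: 1 live cells, differs from original
Gen 4: 0 live cells, differs from original
Gen 5: 0 live cells, differs from original
Gen 6: 0 live cells, differs from original
Gen 7: 0 live cells, differs from original
Gen 8: 0 live cells, differs from original
Gen 9: 0 live cells, differs from original
Gen 10: 0 live cells, differs from original
Gen 11: 0 live cells, differs from original
Gen 12: 0 live cells, differs from original
No period found within 12 steps.

Answer: 0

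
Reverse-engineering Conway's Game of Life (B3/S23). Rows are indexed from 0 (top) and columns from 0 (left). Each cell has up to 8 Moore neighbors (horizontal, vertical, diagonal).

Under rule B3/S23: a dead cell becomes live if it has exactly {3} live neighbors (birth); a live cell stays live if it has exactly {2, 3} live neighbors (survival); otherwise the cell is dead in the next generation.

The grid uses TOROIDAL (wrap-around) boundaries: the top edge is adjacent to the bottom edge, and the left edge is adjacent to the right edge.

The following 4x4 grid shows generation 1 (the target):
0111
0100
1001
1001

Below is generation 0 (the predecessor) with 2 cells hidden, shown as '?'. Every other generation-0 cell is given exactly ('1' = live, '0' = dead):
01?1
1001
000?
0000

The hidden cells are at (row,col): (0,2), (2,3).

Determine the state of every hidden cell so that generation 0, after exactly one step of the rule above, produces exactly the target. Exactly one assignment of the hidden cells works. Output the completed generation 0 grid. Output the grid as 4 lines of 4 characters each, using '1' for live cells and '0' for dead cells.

Answer: 0111
1001
0001
0000

Derivation:
Hidden generation-0 cells (in order): (0,2), (2,3).
A hidden cell only influences target cells in its own 3x3 neighborhood. Try each of the 2^2 = 4 assignments, step the completed generation 0 forward once under B3/S23, and compare with the target:
  (0,2)=0 (2,3)=0 -> step gives (0,1)='0' but target has '1' -> reject
  (0,2)=0 (2,3)=1 -> step gives (0,1)='0' but target has '1' -> reject
  (0,2)=1 (2,3)=0 -> step gives (1,0)='1' but target has '0' -> reject
  (0,2)=1 (2,3)=1 -> step reproduces the target at every cell -> ACCEPT
Unique solution: (0,2)=live, (2,3)=live.
Check: live-neighbor counts of every cell in the completed generation 0:
4233
4354
3122
3243
Applying B3/S23 to generation 0 with these counts gives:
0111
0100
1001
1001
which matches the target exactly.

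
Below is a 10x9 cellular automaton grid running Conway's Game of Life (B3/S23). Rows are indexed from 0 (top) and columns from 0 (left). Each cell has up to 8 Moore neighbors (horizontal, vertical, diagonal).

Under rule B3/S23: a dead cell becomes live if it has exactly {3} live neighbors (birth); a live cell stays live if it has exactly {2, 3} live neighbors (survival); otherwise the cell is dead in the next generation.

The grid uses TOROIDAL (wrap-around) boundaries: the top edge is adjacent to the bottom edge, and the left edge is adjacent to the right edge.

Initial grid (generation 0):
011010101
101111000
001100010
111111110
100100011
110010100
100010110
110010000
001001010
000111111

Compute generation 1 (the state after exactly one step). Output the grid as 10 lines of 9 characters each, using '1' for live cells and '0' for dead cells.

Simulating step by step:
Generation 0 (given above): 45 live cells
Generation 1: 31 live cells
(generation 1 grid is the final answer)

Answer: 010000001
100001111
100000010
100001000
000000000
010110100
000110110
110110010
111000010
110000001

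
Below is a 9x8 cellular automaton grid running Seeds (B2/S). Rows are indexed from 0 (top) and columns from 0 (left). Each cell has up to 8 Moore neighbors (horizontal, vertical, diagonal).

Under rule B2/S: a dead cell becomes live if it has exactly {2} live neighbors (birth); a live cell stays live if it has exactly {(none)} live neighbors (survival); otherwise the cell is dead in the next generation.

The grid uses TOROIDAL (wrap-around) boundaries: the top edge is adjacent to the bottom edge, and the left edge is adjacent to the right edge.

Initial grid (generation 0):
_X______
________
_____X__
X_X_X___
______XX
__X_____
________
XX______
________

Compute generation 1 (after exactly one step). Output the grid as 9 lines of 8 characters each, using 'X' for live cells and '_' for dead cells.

Simulating step by step:
Generation 0 (given above): 10 live cells
Generation 1: 13 live cells
(generation 1 grid is the final answer)

Answer: ________
________
_X_XX___
_X_X____
X_X__X__
______XX
X_X_____
________
__X_____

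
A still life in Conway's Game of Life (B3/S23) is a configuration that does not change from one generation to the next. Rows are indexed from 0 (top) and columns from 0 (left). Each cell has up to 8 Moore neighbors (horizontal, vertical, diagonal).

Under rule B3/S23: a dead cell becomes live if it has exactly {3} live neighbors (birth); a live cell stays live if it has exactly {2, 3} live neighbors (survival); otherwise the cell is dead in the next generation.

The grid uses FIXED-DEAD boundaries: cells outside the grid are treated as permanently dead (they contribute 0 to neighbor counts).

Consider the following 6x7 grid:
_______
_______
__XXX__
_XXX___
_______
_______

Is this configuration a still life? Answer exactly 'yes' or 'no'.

Answer: no

Derivation:
Compute generation 1 and compare to generation 0 (given above):
Generation 1:
_______
___X___
_X__X__
_X__X__
__X____
_______
Cell (1,3) differs: gen0=0 vs gen1=1 -> NOT a still life.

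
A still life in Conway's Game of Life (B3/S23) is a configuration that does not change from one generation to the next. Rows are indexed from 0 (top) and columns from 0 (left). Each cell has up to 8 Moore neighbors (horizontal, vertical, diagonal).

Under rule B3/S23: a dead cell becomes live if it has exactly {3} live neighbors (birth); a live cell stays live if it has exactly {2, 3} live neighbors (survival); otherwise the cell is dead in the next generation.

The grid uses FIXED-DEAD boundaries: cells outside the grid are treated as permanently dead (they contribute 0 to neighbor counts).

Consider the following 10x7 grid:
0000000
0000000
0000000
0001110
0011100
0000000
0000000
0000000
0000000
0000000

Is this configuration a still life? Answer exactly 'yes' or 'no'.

Compute generation 1 and compare to generation 0 (given above):
Generation 1:
0000000
0000000
0000100
0010010
0010010
0001000
0000000
0000000
0000000
0000000
Cell (2,4) differs: gen0=0 vs gen1=1 -> NOT a still life.

Answer: no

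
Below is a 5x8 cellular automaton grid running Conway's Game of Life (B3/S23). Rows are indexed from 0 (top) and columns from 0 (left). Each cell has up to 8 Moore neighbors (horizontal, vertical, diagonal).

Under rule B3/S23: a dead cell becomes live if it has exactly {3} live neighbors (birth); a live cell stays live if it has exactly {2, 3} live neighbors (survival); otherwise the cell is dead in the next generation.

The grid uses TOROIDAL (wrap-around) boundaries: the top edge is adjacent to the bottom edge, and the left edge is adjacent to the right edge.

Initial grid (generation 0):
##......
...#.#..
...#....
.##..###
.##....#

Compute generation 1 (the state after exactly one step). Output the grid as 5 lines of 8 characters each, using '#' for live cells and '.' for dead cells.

Simulating step by step:
Generation 0 (given above): 13 live cells
Generation 1: 11 live cells
(generation 1 grid is the final answer)

Answer: ##......
..#.#...
...#.#..
.#.#..##
.......#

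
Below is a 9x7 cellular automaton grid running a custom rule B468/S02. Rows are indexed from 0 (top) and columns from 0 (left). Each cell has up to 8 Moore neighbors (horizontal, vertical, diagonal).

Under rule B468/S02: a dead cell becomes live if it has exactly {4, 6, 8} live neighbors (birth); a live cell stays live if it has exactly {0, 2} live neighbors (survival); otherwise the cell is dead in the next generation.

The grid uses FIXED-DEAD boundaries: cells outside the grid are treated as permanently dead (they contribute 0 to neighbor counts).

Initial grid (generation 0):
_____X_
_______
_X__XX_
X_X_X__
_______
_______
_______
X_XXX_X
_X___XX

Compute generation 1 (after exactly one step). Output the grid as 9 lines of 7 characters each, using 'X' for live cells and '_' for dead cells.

Answer: _____X_
_______
_X__XX_
____X__
_______
_______
_______
__XXXXX
_X____X

Derivation:
Simulating step by step:
Generation 0 (given above): 15 live cells
Generation 1: 12 live cells
(generation 1 grid is the final answer)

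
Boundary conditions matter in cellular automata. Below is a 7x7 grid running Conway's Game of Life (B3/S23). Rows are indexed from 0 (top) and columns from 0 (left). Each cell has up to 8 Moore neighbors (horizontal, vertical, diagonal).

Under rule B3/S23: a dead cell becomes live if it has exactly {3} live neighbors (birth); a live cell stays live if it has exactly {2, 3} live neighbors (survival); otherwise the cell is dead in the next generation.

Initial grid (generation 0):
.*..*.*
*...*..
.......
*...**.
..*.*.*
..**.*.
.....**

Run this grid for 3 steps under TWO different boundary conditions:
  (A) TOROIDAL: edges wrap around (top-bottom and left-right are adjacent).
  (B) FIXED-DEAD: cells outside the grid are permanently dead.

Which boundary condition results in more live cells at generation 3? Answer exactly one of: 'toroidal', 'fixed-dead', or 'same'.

Answer: toroidal

Derivation:
Under TOROIDAL boundary, generation 3:
...**..
*****..
.***...
..**..*
***...*
..*....
.**.*.*
Population = 22

Under FIXED-DEAD boundary, generation 3:
.......
.....**
..***.*
..*****
.*...**
.*....*
.....*.
Population = 17

Comparison: toroidal=22, fixed-dead=17 -> toroidal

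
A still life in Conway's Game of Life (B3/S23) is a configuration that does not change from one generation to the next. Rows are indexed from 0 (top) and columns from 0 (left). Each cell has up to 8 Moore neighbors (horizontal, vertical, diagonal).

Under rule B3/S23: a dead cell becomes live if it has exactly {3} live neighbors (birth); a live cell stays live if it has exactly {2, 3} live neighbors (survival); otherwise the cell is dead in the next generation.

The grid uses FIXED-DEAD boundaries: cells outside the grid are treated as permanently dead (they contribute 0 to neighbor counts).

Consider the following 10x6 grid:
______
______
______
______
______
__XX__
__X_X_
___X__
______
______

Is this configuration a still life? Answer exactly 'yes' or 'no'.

Compute generation 1 and compare to generation 0 (given above):
Generation 1:
______
______
______
______
______
__XX__
__X_X_
___X__
______
______
The grids are IDENTICAL -> still life.

Answer: yes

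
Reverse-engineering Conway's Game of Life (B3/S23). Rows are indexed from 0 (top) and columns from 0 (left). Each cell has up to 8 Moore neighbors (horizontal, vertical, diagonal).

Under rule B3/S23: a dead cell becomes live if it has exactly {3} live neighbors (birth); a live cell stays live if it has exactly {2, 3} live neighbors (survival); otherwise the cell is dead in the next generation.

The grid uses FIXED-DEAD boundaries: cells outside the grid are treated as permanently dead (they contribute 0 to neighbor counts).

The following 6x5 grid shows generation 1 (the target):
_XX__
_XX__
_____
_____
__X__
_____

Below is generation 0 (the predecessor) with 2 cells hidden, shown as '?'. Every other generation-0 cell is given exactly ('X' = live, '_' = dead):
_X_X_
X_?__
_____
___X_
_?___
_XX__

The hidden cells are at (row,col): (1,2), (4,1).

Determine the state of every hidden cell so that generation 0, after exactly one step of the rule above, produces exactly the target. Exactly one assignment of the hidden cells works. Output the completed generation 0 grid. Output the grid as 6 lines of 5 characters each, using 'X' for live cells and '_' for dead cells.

Answer: _X_X_
X_X__
_____
___X_
_____
_XX__

Derivation:
Hidden generation-0 cells (in order): (1,2), (4,1).
A hidden cell only influences target cells in its own 3x3 neighborhood. Try each of the 2^2 = 4 assignments, step the completed generation 0 forward once under B3/S23, and compare with the target:
  (1,2)=_ (4,1)=_ -> step gives (0,1)='_' but target has 'X' -> reject
  (1,2)=_ (4,1)=X -> step gives (0,1)='_' but target has 'X' -> reject
  (1,2)=X (4,1)=_ -> step reproduces the target at every cell -> ACCEPT
  (1,2)=X (4,1)=X -> step gives (4,1)='X' but target has '_' -> reject
Unique solution: (1,2)=live, (4,1)=dead.
Check: live-neighbor counts of every cell in the completed generation 0:
22311
13221
12221
00101
12321
11110
Applying B3/S23 to generation 0 with these counts gives:
_XX__
_XX__
_____
_____
__X__
_____
which matches the target exactly.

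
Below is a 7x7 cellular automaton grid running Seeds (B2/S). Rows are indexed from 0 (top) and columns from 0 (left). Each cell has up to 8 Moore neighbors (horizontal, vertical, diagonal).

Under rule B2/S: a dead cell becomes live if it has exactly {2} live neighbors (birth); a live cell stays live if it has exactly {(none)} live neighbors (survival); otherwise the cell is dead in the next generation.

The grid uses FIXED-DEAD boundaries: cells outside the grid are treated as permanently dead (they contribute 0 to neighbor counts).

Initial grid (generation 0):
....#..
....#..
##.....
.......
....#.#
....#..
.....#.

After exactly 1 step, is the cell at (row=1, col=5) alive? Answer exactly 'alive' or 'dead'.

Simulating step by step:
Generation 0 (given above): 8 live cells
Generation 1: 13 live cells
...#.#.
##.#.#.
.......
##...#.
...#...
...#..#
....#..

Cell (1,5) at generation 1: 1 -> alive

Answer: alive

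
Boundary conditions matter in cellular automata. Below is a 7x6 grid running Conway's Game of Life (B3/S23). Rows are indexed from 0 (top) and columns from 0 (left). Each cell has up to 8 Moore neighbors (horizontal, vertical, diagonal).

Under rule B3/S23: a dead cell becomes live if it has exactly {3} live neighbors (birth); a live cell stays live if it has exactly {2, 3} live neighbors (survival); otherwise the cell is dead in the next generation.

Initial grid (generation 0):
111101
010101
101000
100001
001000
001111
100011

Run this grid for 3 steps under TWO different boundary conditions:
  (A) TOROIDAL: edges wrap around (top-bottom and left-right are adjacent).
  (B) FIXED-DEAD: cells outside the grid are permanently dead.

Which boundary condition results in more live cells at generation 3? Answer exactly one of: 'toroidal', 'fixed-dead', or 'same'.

Answer: toroidal

Derivation:
Under TOROIDAL boundary, generation 3:
010000
001001
100000
101001
101001
001100
011100
Population = 15

Under FIXED-DEAD boundary, generation 3:
000100
001110
000000
010100
000010
011100
000000
Population = 10

Comparison: toroidal=15, fixed-dead=10 -> toroidal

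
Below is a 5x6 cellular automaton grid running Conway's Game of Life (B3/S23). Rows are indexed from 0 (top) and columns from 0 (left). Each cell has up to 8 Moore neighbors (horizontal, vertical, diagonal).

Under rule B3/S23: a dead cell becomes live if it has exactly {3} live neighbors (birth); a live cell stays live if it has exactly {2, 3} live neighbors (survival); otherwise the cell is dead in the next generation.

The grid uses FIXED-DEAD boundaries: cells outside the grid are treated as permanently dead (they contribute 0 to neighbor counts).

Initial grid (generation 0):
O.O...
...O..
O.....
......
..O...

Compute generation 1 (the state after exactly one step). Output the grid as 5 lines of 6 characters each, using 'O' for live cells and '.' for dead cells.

Simulating step by step:
Generation 0 (given above): 5 live cells
Generation 1: 1 live cells
(generation 1 grid is the final answer)

Answer: ......
.O....
......
......
......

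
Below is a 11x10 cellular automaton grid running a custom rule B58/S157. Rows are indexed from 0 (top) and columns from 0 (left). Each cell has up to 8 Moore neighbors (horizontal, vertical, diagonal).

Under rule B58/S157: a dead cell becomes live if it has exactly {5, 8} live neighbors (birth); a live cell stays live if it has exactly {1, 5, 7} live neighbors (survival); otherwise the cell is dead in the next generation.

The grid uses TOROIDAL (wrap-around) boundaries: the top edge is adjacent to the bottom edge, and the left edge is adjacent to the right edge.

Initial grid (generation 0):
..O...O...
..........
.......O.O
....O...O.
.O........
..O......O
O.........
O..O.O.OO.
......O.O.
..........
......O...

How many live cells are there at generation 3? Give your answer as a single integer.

Simulating step by step:
Generation 0 (given above): 18 live cells
Generation 1: 9 live cells
......O...
..........
.......O.O
..........
.O........
..O......O
..........
O....O....
..........
..........
......O...
Generation 2: 4 live cells
......O...
..........
..........
..........
.O........
..O.......
..........
..........
..........
..........
......O...
Generation 3: 4 live cells
......O...
..........
..........
..........
.O........
..O.......
..........
..........
..........
..........
......O...
Population at generation 3: 4

Answer: 4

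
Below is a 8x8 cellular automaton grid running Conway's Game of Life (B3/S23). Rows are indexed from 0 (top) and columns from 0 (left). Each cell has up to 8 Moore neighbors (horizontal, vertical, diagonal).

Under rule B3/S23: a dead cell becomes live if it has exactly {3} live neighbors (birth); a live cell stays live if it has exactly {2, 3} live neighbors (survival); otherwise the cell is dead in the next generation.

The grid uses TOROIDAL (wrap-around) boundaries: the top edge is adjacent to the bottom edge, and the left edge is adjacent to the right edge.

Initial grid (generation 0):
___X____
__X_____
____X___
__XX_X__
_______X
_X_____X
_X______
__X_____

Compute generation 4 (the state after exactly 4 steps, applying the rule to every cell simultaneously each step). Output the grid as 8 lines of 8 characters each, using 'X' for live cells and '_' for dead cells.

Answer: ___XX___
_XX_X___
____X___
X____X__
X____X__
X___X__X
X_______
XX_X____

Derivation:
Simulating step by step:
Generation 0 (given above): 11 live cells
Generation 1: 14 live cells
__XX____
___X____
__X_X___
___XX___
X_X___X_
________
XXX_____
__X_____
Generation 2: 15 live cells
__XX____
____X___
__X_X___
_XX_XX__
___X____
X_X____X
_XX_____
________
Generation 3: 21 live cells
___X____
__X_X___
_XX_X___
_XX_XX__
X__XX___
X_XX____
XXX_____
_X_X____
Generation 4: 17 live cells
(generation 4 grid is the final answer)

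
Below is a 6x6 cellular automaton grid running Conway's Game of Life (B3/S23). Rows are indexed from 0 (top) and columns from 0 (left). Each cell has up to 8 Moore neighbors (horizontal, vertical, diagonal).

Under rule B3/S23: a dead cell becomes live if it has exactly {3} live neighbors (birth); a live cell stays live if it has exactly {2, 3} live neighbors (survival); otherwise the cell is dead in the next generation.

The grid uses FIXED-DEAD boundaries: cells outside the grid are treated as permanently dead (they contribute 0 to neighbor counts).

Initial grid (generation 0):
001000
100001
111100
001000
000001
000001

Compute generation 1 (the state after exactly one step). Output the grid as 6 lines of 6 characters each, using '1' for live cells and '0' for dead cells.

Answer: 000000
100100
101100
001100
000000
000000

Derivation:
Simulating step by step:
Generation 0 (given above): 10 live cells
Generation 1: 7 live cells
(generation 1 grid is the final answer)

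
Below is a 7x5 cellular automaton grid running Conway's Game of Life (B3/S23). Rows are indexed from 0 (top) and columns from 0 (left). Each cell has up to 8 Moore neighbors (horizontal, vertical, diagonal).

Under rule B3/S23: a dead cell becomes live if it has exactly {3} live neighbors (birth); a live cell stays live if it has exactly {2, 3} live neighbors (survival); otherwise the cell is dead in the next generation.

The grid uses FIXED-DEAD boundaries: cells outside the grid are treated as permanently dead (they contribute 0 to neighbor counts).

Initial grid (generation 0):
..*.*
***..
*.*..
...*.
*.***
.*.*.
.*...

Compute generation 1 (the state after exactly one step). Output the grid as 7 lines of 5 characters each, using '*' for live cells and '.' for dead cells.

Simulating step by step:
Generation 0 (given above): 15 live cells
Generation 1: 15 live cells
(generation 1 grid is the final answer)

Answer: ..**.
*.*..
*.**.
....*
.*..*
**.**
..*..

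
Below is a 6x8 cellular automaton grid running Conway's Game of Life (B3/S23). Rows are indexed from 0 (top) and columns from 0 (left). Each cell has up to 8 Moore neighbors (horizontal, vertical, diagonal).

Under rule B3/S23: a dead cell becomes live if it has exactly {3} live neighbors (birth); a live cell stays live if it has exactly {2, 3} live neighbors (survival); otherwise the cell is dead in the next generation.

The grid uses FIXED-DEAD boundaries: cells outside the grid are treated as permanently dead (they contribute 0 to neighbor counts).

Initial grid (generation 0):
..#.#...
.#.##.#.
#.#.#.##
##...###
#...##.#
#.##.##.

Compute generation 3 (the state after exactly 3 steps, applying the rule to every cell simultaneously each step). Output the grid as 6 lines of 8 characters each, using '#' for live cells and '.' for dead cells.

Simulating step by step:
Generation 0 (given above): 25 live cells
Generation 1: 20 live cells
..#.##..
.#..#.##
#.#.#...
#..#....
#.##...#
.#.#.##.
Generation 2: 21 live cells
...####.
.##.#.#.
#.#.##..
#...#...
#..#..#.
.#.##.#.
Generation 3: 20 live cells
(generation 3 grid is the final answer)

Answer: ..###.#.
.##...#.
#.#.#...
#...#...
####....
..####..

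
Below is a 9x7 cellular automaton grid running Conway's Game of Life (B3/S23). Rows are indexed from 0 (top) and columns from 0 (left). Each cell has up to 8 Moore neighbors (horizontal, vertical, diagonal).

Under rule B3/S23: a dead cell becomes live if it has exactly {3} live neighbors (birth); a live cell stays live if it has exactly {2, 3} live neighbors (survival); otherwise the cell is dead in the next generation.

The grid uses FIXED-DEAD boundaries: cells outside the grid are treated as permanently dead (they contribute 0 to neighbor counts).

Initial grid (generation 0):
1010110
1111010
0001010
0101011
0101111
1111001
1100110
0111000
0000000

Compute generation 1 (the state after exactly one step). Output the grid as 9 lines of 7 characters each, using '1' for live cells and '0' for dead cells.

Answer: 1010110
1000011
1001010
0001000
0000000
0000001
0000110
1111100
0010000

Derivation:
Simulating step by step:
Generation 0 (given above): 32 live cells
Generation 1: 20 live cells
(generation 1 grid is the final answer)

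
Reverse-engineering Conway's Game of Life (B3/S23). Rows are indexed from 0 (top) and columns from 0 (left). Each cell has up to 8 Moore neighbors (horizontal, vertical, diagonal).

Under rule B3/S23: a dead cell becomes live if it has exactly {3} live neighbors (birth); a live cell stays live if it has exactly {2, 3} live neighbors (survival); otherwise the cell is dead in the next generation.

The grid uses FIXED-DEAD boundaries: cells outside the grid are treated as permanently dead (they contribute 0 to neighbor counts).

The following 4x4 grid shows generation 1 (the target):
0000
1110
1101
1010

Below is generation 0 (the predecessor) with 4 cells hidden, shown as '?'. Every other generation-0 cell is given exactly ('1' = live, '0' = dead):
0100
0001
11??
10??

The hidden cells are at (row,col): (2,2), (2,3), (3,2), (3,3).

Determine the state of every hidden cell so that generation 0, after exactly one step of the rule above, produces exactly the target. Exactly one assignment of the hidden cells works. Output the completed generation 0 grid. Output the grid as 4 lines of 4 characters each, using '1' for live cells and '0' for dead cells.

Hidden generation-0 cells (in order): (2,2), (2,3), (3,2), (3,3).
A hidden cell only influences target cells in its own 3x3 neighborhood. Try each of the 2^4 = 16 assignments, step the completed generation 0 forward once under B3/S23, and compare with the target:
  (2,2)=0 (2,3)=0 (3,2)=0 (3,3)=0 -> step gives (2,3)='0' but target has '1' -> reject
  (2,2)=0 (2,3)=0 (3,2)=0 (3,3)=1 -> step gives (2,2)='1' but target has '0' -> reject
  (2,2)=0 (2,3)=0 (3,2)=1 (3,3)=0 -> step gives (2,2)='1' but target has '0' -> reject
  (2,2)=0 (2,3)=0 (3,2)=1 (3,3)=1 -> step reproduces the target at every cell -> ACCEPT
  (2,2)=0 (2,3)=1 (3,2)=0 (3,3)=0 -> step gives (1,2)='0' but target has '1' -> reject
  (2,2)=0 (2,3)=1 (3,2)=0 (3,3)=1 -> step gives (1,2)='0' but target has '1' -> reject
  (2,2)=0 (2,3)=1 (3,2)=1 (3,3)=0 -> step gives (1,2)='0' but target has '1' -> reject
  (2,2)=0 (2,3)=1 (3,2)=1 (3,3)=1 -> step gives (1,2)='0' but target has '1' -> reject
  (2,2)=1 (2,3)=0 (3,2)=0 (3,3)=0 -> step gives (1,1)='0' but target has '1' -> reject
  (2,2)=1 (2,3)=0 (3,2)=0 (3,3)=1 -> step gives (1,1)='0' but target has '1' -> reject
  (2,2)=1 (2,3)=0 (3,2)=1 (3,3)=0 -> step gives (1,1)='0' but target has '1' -> reject
  (2,2)=1 (2,3)=0 (3,2)=1 (3,3)=1 -> step gives (1,1)='0' but target has '1' -> reject
  (2,2)=1 (2,3)=1 (3,2)=0 (3,3)=0 -> step gives (1,1)='0' but target has '1' -> reject
  (2,2)=1 (2,3)=1 (3,2)=0 (3,3)=1 -> step gives (1,1)='0' but target has '1' -> reject
  (2,2)=1 (2,3)=1 (3,2)=1 (3,3)=0 -> step gives (1,1)='0' but target has '1' -> reject
  (2,2)=1 (2,3)=1 (3,2)=1 (3,3)=1 -> step gives (1,1)='0' but target has '1' -> reject
Unique solution: (2,2)=dead, (2,3)=dead, (3,2)=live, (3,3)=live.
Check: live-neighbor counts of every cell in the completed generation 0:
1021
3330
2343
2421
Applying B3/S23 to generation 0 with these counts gives:
0000
1110
1101
1010
which matches the target exactly.

Answer: 0100
0001
1100
1011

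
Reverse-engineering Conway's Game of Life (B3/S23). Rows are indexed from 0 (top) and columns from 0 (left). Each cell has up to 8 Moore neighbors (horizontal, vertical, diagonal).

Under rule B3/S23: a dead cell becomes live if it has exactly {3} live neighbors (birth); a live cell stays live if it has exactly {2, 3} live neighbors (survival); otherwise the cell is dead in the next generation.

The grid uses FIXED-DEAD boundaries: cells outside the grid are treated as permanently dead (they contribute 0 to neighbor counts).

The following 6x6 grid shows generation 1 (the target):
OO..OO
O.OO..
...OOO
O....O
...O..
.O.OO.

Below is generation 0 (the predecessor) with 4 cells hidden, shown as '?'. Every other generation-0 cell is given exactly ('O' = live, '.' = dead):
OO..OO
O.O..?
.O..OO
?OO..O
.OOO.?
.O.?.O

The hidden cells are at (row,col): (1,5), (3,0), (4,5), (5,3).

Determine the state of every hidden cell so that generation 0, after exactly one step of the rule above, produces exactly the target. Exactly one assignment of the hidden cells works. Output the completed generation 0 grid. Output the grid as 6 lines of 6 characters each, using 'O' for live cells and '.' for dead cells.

Answer: OO..OO
O.O..O
.O..OO
OOO..O
.OOO..
.O.O.O

Derivation:
Hidden generation-0 cells (in order): (1,5), (3,0), (4,5), (5,3).
A hidden cell only influences target cells in its own 3x3 neighborhood. Try each of the 2^4 = 16 assignments, step the completed generation 0 forward once under B3/S23, and compare with the target:
  (1,5)=. (3,0)=. (4,5)=. (5,3)=. -> step gives (0,4)='.' but target has 'O' -> reject
  (1,5)=. (3,0)=. (4,5)=. (5,3)=O -> step gives (0,4)='.' but target has 'O' -> reject
  (1,5)=. (3,0)=. (4,5)=O (5,3)=. -> step gives (0,4)='.' but target has 'O' -> reject
  (1,5)=. (3,0)=. (4,5)=O (5,3)=O -> step gives (0,4)='.' but target has 'O' -> reject
  (1,5)=. (3,0)=O (4,5)=. (5,3)=. -> step gives (0,4)='.' but target has 'O' -> reject
  (1,5)=. (3,0)=O (4,5)=. (5,3)=O -> step gives (0,4)='.' but target has 'O' -> reject
  (1,5)=. (3,0)=O (4,5)=O (5,3)=. -> step gives (0,4)='.' but target has 'O' -> reject
  (1,5)=. (3,0)=O (4,5)=O (5,3)=O -> step gives (0,4)='.' but target has 'O' -> reject
  (1,5)=O (3,0)=. (4,5)=. (5,3)=. -> step gives (2,0)='O' but target has '.' -> reject
  (1,5)=O (3,0)=. (4,5)=. (5,3)=O -> step gives (2,0)='O' but target has '.' -> reject
  (1,5)=O (3,0)=. (4,5)=O (5,3)=. -> step gives (2,0)='O' but target has '.' -> reject
  (1,5)=O (3,0)=. (4,5)=O (5,3)=O -> step gives (2,0)='O' but target has '.' -> reject
  (1,5)=O (3,0)=O (4,5)=. (5,3)=. -> step gives (4,4)='O' but target has '.' -> reject
  (1,5)=O (3,0)=O (4,5)=. (5,3)=O -> step reproduces the target at every cell -> ACCEPT
  (1,5)=O (3,0)=O (4,5)=O (5,3)=. -> step gives (4,5)='O' but target has '.' -> reject
  (1,5)=O (3,0)=O (4,5)=O (5,3)=O -> step gives (4,5)='O' but target has '.' -> reject
Unique solution: (1,5)=live, (3,0)=live, (4,5)=dead, (5,3)=live.
Check: live-neighbor counts of every cell in the completed generation 0:
232222
352354
454333
355442
456342
225230
Applying B3/S23 to generation 0 with these counts gives:
OO..OO
O.OO..
...OOO
O....O
...O..
.O.OO.
which matches the target exactly.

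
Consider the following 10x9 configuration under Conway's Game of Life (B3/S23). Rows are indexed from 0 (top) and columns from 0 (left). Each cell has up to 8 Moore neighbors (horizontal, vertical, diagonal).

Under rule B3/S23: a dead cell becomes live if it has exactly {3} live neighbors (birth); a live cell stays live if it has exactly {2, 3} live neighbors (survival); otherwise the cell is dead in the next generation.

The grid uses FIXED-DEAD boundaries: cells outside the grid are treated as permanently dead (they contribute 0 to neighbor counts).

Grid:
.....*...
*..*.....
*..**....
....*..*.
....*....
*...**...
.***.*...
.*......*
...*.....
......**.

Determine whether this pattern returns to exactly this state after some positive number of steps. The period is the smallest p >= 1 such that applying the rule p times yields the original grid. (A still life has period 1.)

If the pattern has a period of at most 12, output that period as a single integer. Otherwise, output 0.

Answer: 0

Derivation:
Simulating and comparing each generation to the original:
Gen 0 (original, given above): 21 live cells
Gen 1: 19 live cells, differs from original
Gen 2: 15 live cells, differs from original
Gen 3: 14 live cells, differs from original
Gen 4: 13 live cells, differs from original
Gen 5: 13 live cells, differs from original
Gen 6: 12 live cells, differs from original
Gen 7: 10 live cells, differs from original
Gen 8: 8 live cells, differs from original
Gen 9: 6 live cells, differs from original
Gen 10: 6 live cells, differs from original
Gen 11: 8 live cells, differs from original
Gen 12: 8 live cells, differs from original
No period found within 12 steps.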